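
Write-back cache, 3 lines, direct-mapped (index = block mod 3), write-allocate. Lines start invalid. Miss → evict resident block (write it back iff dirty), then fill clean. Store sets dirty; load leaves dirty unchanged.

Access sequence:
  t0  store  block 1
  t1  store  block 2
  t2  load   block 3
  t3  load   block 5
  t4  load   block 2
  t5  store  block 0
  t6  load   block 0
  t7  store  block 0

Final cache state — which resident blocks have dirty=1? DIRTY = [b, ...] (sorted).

0: W B1 → L1 miss [D]
1: W B2 → L2 miss [D]
2: R B3 → L0 miss [-]
3: R B5 → L2 miss wb→B2 [-]
4: R B2 → L2 miss [-]
5: W B0 → L0 miss [D]
6: R B0 → L0 hit [D]
7: W B0 → L0 hit [D]

DIRTY = [0, 1]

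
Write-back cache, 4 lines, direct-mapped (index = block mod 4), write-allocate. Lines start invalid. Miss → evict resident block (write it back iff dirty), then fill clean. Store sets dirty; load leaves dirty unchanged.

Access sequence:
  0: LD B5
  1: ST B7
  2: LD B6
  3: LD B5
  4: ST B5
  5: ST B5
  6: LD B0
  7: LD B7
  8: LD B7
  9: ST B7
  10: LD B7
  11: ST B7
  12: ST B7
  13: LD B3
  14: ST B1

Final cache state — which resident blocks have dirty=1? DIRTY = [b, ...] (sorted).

0: R B5 -> L1 miss  d=-]
1: W B7 -> L3 miss  d=D]
2: R B6 -> L2 miss  d=-]
3: R B5 -> L1 hit  d=-]
4: W B5 -> L1 hit  d=D]
5: W B5 -> L1 hit  d=D]
6: R B0 -> L0 miss  d=-]
7: R B7 -> L3 hit  d=D]
8: R B7 -> L3 hit  d=D]
9: W B7 -> L3 hit  d=D]
10: R B7 -> L3 hit  d=D]
11: W B7 -> L3 hit  d=D]
12: W B7 -> L3 hit  d=D]
13: R B3 -> L3 miss wb->B7  d=-]
14: W B1 -> L1 miss wb->B5  d=D]

DIRTY = [1]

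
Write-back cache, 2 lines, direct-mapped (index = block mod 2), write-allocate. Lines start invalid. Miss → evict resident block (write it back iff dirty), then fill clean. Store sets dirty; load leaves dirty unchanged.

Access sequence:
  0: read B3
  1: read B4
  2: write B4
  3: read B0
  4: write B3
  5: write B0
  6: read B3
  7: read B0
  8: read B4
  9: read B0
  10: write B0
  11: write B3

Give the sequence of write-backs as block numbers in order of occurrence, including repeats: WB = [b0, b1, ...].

0: R B3 -> L1 miss  d=-]
1: R B4 -> L0 miss  d=-]
2: W B4 -> L0 hit  d=D]
3: R B0 -> L0 miss wb->B4  d=-]
4: W B3 -> L1 hit  d=D]
5: W B0 -> L0 hit  d=D]
6: R B3 -> L1 hit  d=D]
7: R B0 -> L0 hit  d=D]
8: R B4 -> L0 miss wb->B0  d=-]
9: R B0 -> L0 miss  d=-]
10: W B0 -> L0 hit  d=D]
11: W B3 -> L1 hit  d=D]

WB = [4, 0]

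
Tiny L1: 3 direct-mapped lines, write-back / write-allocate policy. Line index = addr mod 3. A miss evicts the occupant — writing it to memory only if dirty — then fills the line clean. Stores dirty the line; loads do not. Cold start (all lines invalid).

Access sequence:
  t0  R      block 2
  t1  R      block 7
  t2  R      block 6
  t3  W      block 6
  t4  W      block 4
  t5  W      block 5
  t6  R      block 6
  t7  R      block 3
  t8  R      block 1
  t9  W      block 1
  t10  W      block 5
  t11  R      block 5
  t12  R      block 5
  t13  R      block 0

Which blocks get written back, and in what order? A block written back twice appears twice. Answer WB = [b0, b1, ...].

0: R B2 → L2 miss [-]
1: R B7 → L1 miss [-]
2: R B6 → L0 miss [-]
3: W B6 → L0 hit [D]
4: W B4 → L1 miss [D]
5: W B5 → L2 miss [D]
6: R B6 → L0 hit [D]
7: R B3 → L0 miss wb→B6 [-]
8: R B1 → L1 miss wb→B4 [-]
9: W B1 → L1 hit [D]
10: W B5 → L2 hit [D]
11: R B5 → L2 hit [D]
12: R B5 → L2 hit [D]
13: R B0 → L0 miss [-]

WB = [6, 4]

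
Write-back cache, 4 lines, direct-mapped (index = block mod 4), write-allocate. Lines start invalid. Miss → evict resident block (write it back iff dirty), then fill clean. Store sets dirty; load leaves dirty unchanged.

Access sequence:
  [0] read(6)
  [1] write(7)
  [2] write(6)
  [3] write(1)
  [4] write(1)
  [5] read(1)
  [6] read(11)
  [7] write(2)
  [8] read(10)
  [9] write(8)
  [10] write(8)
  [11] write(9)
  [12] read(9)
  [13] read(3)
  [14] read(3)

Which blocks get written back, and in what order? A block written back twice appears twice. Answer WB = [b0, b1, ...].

WB = [7, 6, 2, 1]

0: R B6 -> L2 miss  d=-]
1: W B7 -> L3 miss  d=D]
2: W B6 -> L2 hit  d=D]
3: W B1 -> L1 miss  d=D]
4: W B1 -> L1 hit  d=D]
5: R B1 -> L1 hit  d=D]
6: R B11 -> L3 miss wb->B7  d=-]
7: W B2 -> L2 miss wb->B6  d=D]
8: R B10 -> L2 miss wb->B2  d=-]
9: W B8 -> L0 miss  d=D]
10: W B8 -> L0 hit  d=D]
11: W B9 -> L1 miss wb->B1  d=D]
12: R B9 -> L1 hit  d=D]
13: R B3 -> L3 miss  d=-]
14: R B3 -> L3 hit  d=-]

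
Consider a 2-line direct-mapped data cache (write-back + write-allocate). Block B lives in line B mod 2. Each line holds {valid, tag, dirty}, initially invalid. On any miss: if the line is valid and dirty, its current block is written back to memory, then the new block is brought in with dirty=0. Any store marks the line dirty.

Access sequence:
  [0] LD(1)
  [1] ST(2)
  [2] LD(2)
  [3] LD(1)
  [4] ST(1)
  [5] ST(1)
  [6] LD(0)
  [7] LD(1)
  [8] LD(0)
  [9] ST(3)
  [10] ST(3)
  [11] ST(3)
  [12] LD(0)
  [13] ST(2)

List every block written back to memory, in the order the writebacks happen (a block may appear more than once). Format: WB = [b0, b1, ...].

  0 | R B1 → L1 miss [-]
  1 | W B2 → L0 miss [D]
  2 | R B2 → L0 hit [D]
  3 | R B1 → L1 hit [-]
  4 | W B1 → L1 hit [D]
  5 | W B1 → L1 hit [D]
  6 | R B0 → L0 miss wb→B2 [-]
  7 | R B1 → L1 hit [D]
  8 | R B0 → L0 hit [-]
  9 | W B3 → L1 miss wb→B1 [D]
  10 | W B3 → L1 hit [D]
  11 | W B3 → L1 hit [D]
  12 | R B0 → L0 hit [-]
  13 | W B2 → L0 miss [D]

WB = [2, 1]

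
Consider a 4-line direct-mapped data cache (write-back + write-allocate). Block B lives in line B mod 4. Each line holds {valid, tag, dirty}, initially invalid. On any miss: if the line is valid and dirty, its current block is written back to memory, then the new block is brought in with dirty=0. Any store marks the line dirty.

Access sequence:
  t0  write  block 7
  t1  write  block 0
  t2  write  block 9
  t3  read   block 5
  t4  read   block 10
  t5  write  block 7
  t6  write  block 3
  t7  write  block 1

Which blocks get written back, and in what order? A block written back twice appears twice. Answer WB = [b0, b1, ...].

  0 | W B7 → L3 miss [D]
  1 | W B0 → L0 miss [D]
  2 | W B9 → L1 miss [D]
  3 | R B5 → L1 miss wb→B9 [-]
  4 | R B10 → L2 miss [-]
  5 | W B7 → L3 hit [D]
  6 | W B3 → L3 miss wb→B7 [D]
  7 | W B1 → L1 miss [D]

WB = [9, 7]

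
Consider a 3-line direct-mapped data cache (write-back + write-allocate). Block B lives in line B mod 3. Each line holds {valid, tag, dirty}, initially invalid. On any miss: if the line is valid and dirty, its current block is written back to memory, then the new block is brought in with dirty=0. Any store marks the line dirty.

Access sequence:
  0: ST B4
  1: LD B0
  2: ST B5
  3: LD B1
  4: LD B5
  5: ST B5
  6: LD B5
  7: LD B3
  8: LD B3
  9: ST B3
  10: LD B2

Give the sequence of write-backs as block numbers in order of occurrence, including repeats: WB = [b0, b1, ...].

WB = [4, 5]

0: W B4 → L1 miss [D]
1: R B0 → L0 miss [-]
2: W B5 → L2 miss [D]
3: R B1 → L1 miss wb→B4 [-]
4: R B5 → L2 hit [D]
5: W B5 → L2 hit [D]
6: R B5 → L2 hit [D]
7: R B3 → L0 miss [-]
8: R B3 → L0 hit [-]
9: W B3 → L0 hit [D]
10: R B2 → L2 miss wb→B5 [-]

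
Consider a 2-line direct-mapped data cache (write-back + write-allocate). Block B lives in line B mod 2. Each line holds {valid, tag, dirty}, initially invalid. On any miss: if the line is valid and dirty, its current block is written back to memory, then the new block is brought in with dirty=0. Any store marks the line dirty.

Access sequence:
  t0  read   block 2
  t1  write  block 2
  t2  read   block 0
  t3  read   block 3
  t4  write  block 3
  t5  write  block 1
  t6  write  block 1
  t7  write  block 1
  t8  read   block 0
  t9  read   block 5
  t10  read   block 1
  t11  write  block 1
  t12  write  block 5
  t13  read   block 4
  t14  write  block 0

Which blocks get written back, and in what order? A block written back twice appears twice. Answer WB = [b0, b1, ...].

WB = [2, 3, 1, 1]

  0 | R B2 → L0 miss [-]
  1 | W B2 → L0 hit [D]
  2 | R B0 → L0 miss wb→B2 [-]
  3 | R B3 → L1 miss [-]
  4 | W B3 → L1 hit [D]
  5 | W B1 → L1 miss wb→B3 [D]
  6 | W B1 → L1 hit [D]
  7 | W B1 → L1 hit [D]
  8 | R B0 → L0 hit [-]
  9 | R B5 → L1 miss wb→B1 [-]
  10 | R B1 → L1 miss [-]
  11 | W B1 → L1 hit [D]
  12 | W B5 → L1 miss wb→B1 [D]
  13 | R B4 → L0 miss [-]
  14 | W B0 → L0 miss [D]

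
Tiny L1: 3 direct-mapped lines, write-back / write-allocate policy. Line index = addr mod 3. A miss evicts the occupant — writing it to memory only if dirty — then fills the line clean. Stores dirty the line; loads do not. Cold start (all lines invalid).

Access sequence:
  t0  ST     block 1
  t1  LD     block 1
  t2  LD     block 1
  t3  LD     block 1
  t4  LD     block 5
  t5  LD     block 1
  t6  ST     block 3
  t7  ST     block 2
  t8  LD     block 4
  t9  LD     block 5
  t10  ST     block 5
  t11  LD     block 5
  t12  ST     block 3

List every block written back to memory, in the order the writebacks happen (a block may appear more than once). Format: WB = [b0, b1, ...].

  0 | W B1 → L1 miss [D]
  1 | R B1 → L1 hit [D]
  2 | R B1 → L1 hit [D]
  3 | R B1 → L1 hit [D]
  4 | R B5 → L2 miss [-]
  5 | R B1 → L1 hit [D]
  6 | W B3 → L0 miss [D]
  7 | W B2 → L2 miss [D]
  8 | R B4 → L1 miss wb→B1 [-]
  9 | R B5 → L2 miss wb→B2 [-]
  10 | W B5 → L2 hit [D]
  11 | R B5 → L2 hit [D]
  12 | W B3 → L0 hit [D]

WB = [1, 2]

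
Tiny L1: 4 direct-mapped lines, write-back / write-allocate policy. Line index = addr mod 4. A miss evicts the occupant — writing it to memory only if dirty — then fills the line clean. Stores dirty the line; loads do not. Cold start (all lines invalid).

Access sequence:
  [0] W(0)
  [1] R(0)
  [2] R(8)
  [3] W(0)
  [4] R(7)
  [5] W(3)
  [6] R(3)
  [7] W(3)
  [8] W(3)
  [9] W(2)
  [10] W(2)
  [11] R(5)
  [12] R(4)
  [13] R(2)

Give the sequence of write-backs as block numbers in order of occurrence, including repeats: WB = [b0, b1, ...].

WB = [0, 0]

  0 | W B0 → L0 miss [D]
  1 | R B0 → L0 hit [D]
  2 | R B8 → L0 miss wb→B0 [-]
  3 | W B0 → L0 miss [D]
  4 | R B7 → L3 miss [-]
  5 | W B3 → L3 miss [D]
  6 | R B3 → L3 hit [D]
  7 | W B3 → L3 hit [D]
  8 | W B3 → L3 hit [D]
  9 | W B2 → L2 miss [D]
  10 | W B2 → L2 hit [D]
  11 | R B5 → L1 miss [-]
  12 | R B4 → L0 miss wb→B0 [-]
  13 | R B2 → L2 hit [D]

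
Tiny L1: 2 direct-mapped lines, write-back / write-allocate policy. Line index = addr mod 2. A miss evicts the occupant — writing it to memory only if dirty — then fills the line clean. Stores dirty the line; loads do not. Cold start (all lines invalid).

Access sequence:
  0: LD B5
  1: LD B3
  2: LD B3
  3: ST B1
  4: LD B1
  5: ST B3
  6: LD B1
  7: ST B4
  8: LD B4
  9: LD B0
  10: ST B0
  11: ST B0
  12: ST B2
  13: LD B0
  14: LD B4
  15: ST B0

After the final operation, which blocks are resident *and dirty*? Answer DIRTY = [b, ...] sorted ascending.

DIRTY = [0]

0: R B5 → L1 miss [-]
1: R B3 → L1 miss [-]
2: R B3 → L1 hit [-]
3: W B1 → L1 miss [D]
4: R B1 → L1 hit [D]
5: W B3 → L1 miss wb→B1 [D]
6: R B1 → L1 miss wb→B3 [-]
7: W B4 → L0 miss [D]
8: R B4 → L0 hit [D]
9: R B0 → L0 miss wb→B4 [-]
10: W B0 → L0 hit [D]
11: W B0 → L0 hit [D]
12: W B2 → L0 miss wb→B0 [D]
13: R B0 → L0 miss wb→B2 [-]
14: R B4 → L0 miss [-]
15: W B0 → L0 miss [D]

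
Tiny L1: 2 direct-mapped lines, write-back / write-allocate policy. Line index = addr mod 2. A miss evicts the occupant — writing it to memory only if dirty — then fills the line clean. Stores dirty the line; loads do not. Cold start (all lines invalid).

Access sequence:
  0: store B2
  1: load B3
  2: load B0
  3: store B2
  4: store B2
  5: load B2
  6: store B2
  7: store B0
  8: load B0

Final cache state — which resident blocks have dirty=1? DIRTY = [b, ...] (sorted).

DIRTY = [0]

0: W B2 → L0 miss [D]
1: R B3 → L1 miss [-]
2: R B0 → L0 miss wb→B2 [-]
3: W B2 → L0 miss [D]
4: W B2 → L0 hit [D]
5: R B2 → L0 hit [D]
6: W B2 → L0 hit [D]
7: W B0 → L0 miss wb→B2 [D]
8: R B0 → L0 hit [D]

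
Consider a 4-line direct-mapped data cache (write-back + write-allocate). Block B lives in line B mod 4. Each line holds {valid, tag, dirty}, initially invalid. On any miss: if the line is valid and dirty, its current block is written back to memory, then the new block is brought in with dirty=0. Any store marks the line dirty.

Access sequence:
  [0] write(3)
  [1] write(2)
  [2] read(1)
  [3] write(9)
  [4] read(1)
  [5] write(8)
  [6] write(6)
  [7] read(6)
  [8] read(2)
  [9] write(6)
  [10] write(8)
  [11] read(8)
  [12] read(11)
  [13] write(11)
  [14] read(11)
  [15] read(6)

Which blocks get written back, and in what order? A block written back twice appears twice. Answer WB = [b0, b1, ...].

0: W B3 -> L3 miss  d=D]
1: W B2 -> L2 miss  d=D]
2: R B1 -> L1 miss  d=-]
3: W B9 -> L1 miss  d=D]
4: R B1 -> L1 miss wb->B9  d=-]
5: W B8 -> L0 miss  d=D]
6: W B6 -> L2 miss wb->B2  d=D]
7: R B6 -> L2 hit  d=D]
8: R B2 -> L2 miss wb->B6  d=-]
9: W B6 -> L2 miss  d=D]
10: W B8 -> L0 hit  d=D]
11: R B8 -> L0 hit  d=D]
12: R B11 -> L3 miss wb->B3  d=-]
13: W B11 -> L3 hit  d=D]
14: R B11 -> L3 hit  d=D]
15: R B6 -> L2 hit  d=D]

WB = [9, 2, 6, 3]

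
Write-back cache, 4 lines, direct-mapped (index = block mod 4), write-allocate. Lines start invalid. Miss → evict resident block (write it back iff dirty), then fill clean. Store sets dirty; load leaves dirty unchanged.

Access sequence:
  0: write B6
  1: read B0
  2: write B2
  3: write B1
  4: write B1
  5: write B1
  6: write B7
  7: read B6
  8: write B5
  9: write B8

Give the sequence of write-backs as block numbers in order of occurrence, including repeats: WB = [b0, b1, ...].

  0 | W B6 → L2 miss [D]
  1 | R B0 → L0 miss [-]
  2 | W B2 → L2 miss wb→B6 [D]
  3 | W B1 → L1 miss [D]
  4 | W B1 → L1 hit [D]
  5 | W B1 → L1 hit [D]
  6 | W B7 → L3 miss [D]
  7 | R B6 → L2 miss wb→B2 [-]
  8 | W B5 → L1 miss wb→B1 [D]
  9 | W B8 → L0 miss [D]

WB = [6, 2, 1]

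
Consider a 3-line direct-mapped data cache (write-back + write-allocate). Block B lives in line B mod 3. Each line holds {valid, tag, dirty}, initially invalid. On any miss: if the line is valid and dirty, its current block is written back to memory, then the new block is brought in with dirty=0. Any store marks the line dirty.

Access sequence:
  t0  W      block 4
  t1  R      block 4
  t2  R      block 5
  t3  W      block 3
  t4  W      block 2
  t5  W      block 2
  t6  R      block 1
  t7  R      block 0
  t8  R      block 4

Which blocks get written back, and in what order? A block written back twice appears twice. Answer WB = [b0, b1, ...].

WB = [4, 3]

  0 | W B4 → L1 miss [D]
  1 | R B4 → L1 hit [D]
  2 | R B5 → L2 miss [-]
  3 | W B3 → L0 miss [D]
  4 | W B2 → L2 miss [D]
  5 | W B2 → L2 hit [D]
  6 | R B1 → L1 miss wb→B4 [-]
  7 | R B0 → L0 miss wb→B3 [-]
  8 | R B4 → L1 miss [-]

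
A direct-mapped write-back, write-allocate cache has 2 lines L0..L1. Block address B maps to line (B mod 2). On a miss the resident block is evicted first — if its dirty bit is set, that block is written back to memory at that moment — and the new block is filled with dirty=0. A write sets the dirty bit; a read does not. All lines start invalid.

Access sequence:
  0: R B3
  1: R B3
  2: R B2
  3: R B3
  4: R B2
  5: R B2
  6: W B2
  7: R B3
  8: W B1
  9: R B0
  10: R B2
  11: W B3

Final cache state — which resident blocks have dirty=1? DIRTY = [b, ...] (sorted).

  0 | R B3 → L1 miss [-]
  1 | R B3 → L1 hit [-]
  2 | R B2 → L0 miss [-]
  3 | R B3 → L1 hit [-]
  4 | R B2 → L0 hit [-]
  5 | R B2 → L0 hit [-]
  6 | W B2 → L0 hit [D]
  7 | R B3 → L1 hit [-]
  8 | W B1 → L1 miss [D]
  9 | R B0 → L0 miss wb→B2 [-]
  10 | R B2 → L0 miss [-]
  11 | W B3 → L1 miss wb→B1 [D]

DIRTY = [3]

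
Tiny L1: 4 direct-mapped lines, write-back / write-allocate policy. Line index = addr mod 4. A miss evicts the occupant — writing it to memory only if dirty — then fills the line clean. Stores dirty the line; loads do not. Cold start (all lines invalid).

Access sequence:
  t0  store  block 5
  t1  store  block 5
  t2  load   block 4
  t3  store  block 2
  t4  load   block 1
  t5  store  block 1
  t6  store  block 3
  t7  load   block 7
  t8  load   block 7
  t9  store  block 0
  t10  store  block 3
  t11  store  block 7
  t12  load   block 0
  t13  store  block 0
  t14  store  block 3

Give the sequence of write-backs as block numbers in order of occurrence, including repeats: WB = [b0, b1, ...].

WB = [5, 3, 3, 7]

  0 | W B5 → L1 miss [D]
  1 | W B5 → L1 hit [D]
  2 | R B4 → L0 miss [-]
  3 | W B2 → L2 miss [D]
  4 | R B1 → L1 miss wb→B5 [-]
  5 | W B1 → L1 hit [D]
  6 | W B3 → L3 miss [D]
  7 | R B7 → L3 miss wb→B3 [-]
  8 | R B7 → L3 hit [-]
  9 | W B0 → L0 miss [D]
  10 | W B3 → L3 miss [D]
  11 | W B7 → L3 miss wb→B3 [D]
  12 | R B0 → L0 hit [D]
  13 | W B0 → L0 hit [D]
  14 | W B3 → L3 miss wb→B7 [D]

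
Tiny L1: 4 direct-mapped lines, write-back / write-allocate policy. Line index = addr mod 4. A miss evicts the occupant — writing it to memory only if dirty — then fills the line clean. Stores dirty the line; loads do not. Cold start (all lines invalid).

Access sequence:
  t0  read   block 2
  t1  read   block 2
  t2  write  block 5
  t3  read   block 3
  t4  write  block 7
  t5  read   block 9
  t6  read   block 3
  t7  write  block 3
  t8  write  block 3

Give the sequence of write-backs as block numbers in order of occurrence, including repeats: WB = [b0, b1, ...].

0: R B2 -> L2 miss  d=-]
1: R B2 -> L2 hit  d=-]
2: W B5 -> L1 miss  d=D]
3: R B3 -> L3 miss  d=-]
4: W B7 -> L3 miss  d=D]
5: R B9 -> L1 miss wb->B5  d=-]
6: R B3 -> L3 miss wb->B7  d=-]
7: W B3 -> L3 hit  d=D]
8: W B3 -> L3 hit  d=D]

WB = [5, 7]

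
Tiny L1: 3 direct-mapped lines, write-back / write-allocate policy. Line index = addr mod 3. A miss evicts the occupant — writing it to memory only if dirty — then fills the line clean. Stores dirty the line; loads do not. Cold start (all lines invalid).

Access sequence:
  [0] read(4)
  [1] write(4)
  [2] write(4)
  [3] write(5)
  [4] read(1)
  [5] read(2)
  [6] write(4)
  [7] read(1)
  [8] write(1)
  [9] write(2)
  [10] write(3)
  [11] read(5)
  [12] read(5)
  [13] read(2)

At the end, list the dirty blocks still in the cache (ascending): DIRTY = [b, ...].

DIRTY = [1, 3]

0: R B4 -> L1 miss  d=-]
1: W B4 -> L1 hit  d=D]
2: W B4 -> L1 hit  d=D]
3: W B5 -> L2 miss  d=D]
4: R B1 -> L1 miss wb->B4  d=-]
5: R B2 -> L2 miss wb->B5  d=-]
6: W B4 -> L1 miss  d=D]
7: R B1 -> L1 miss wb->B4  d=-]
8: W B1 -> L1 hit  d=D]
9: W B2 -> L2 hit  d=D]
10: W B3 -> L0 miss  d=D]
11: R B5 -> L2 miss wb->B2  d=-]
12: R B5 -> L2 hit  d=-]
13: R B2 -> L2 miss  d=-]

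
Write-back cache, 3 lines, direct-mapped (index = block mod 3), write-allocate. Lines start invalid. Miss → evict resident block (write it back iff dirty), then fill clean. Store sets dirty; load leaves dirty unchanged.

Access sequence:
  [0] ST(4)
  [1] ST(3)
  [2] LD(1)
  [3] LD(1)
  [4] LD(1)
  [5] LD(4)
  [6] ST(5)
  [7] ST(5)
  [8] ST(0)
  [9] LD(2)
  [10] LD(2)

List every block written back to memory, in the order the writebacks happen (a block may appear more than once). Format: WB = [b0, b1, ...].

WB = [4, 3, 5]

0: W B4 → L1 miss [D]
1: W B3 → L0 miss [D]
2: R B1 → L1 miss wb→B4 [-]
3: R B1 → L1 hit [-]
4: R B1 → L1 hit [-]
5: R B4 → L1 miss [-]
6: W B5 → L2 miss [D]
7: W B5 → L2 hit [D]
8: W B0 → L0 miss wb→B3 [D]
9: R B2 → L2 miss wb→B5 [-]
10: R B2 → L2 hit [-]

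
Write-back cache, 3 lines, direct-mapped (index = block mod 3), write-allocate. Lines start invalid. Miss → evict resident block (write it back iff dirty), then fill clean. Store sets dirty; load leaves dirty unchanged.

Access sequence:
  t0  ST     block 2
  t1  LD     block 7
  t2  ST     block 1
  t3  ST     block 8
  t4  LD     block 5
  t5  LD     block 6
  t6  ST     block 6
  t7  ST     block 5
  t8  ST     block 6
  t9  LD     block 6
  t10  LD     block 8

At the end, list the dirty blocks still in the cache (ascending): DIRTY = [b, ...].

0: W B2 -> L2 miss  d=D]
1: R B7 -> L1 miss  d=-]
2: W B1 -> L1 miss  d=D]
3: W B8 -> L2 miss wb->B2  d=D]
4: R B5 -> L2 miss wb->B8  d=-]
5: R B6 -> L0 miss  d=-]
6: W B6 -> L0 hit  d=D]
7: W B5 -> L2 hit  d=D]
8: W B6 -> L0 hit  d=D]
9: R B6 -> L0 hit  d=D]
10: R B8 -> L2 miss wb->B5  d=-]

DIRTY = [1, 6]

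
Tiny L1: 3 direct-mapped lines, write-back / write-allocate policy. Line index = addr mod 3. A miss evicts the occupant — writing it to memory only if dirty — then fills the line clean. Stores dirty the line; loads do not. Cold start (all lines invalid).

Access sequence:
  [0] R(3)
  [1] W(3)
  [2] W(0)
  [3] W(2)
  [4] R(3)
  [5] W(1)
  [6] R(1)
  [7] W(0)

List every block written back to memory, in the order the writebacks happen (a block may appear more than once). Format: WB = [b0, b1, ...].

WB = [3, 0]

0: R B3 → L0 miss [-]
1: W B3 → L0 hit [D]
2: W B0 → L0 miss wb→B3 [D]
3: W B2 → L2 miss [D]
4: R B3 → L0 miss wb→B0 [-]
5: W B1 → L1 miss [D]
6: R B1 → L1 hit [D]
7: W B0 → L0 miss [D]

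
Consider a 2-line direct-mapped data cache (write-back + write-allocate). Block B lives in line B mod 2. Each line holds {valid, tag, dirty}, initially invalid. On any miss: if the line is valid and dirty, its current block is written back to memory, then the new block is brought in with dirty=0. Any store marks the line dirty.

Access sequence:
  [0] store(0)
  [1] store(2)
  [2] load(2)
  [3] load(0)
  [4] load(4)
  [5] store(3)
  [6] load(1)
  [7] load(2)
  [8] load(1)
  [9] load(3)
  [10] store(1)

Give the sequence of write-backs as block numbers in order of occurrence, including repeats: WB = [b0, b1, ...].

WB = [0, 2, 3]

0: W B0 → L0 miss [D]
1: W B2 → L0 miss wb→B0 [D]
2: R B2 → L0 hit [D]
3: R B0 → L0 miss wb→B2 [-]
4: R B4 → L0 miss [-]
5: W B3 → L1 miss [D]
6: R B1 → L1 miss wb→B3 [-]
7: R B2 → L0 miss [-]
8: R B1 → L1 hit [-]
9: R B3 → L1 miss [-]
10: W B1 → L1 miss [D]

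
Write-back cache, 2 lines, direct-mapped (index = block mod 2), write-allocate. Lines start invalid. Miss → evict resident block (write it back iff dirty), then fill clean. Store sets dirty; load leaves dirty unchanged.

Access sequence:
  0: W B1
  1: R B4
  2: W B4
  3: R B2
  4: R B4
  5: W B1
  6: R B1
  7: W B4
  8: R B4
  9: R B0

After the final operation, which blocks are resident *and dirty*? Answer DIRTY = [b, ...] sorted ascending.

0: W B1 -> L1 miss  d=D]
1: R B4 -> L0 miss  d=-]
2: W B4 -> L0 hit  d=D]
3: R B2 -> L0 miss wb->B4  d=-]
4: R B4 -> L0 miss  d=-]
5: W B1 -> L1 hit  d=D]
6: R B1 -> L1 hit  d=D]
7: W B4 -> L0 hit  d=D]
8: R B4 -> L0 hit  d=D]
9: R B0 -> L0 miss wb->B4  d=-]

DIRTY = [1]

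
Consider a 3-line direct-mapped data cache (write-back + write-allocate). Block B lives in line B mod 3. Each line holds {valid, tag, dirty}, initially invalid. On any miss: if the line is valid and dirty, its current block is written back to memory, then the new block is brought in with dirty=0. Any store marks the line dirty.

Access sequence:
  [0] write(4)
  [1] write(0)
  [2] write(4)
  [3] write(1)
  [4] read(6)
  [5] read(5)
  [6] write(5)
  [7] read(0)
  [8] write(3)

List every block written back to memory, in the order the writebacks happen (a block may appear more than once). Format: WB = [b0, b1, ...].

0: W B4 -> L1 miss  d=D]
1: W B0 -> L0 miss  d=D]
2: W B4 -> L1 hit  d=D]
3: W B1 -> L1 miss wb->B4  d=D]
4: R B6 -> L0 miss wb->B0  d=-]
5: R B5 -> L2 miss  d=-]
6: W B5 -> L2 hit  d=D]
7: R B0 -> L0 miss  d=-]
8: W B3 -> L0 miss  d=D]

WB = [4, 0]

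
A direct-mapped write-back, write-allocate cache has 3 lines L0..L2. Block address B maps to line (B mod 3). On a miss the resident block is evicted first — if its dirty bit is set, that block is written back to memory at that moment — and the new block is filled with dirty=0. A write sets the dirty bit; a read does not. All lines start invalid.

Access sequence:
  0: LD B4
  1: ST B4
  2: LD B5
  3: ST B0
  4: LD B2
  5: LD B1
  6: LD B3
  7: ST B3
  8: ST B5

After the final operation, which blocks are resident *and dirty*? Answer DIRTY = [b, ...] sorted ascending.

  0 | R B4 → L1 miss [-]
  1 | W B4 → L1 hit [D]
  2 | R B5 → L2 miss [-]
  3 | W B0 → L0 miss [D]
  4 | R B2 → L2 miss [-]
  5 | R B1 → L1 miss wb→B4 [-]
  6 | R B3 → L0 miss wb→B0 [-]
  7 | W B3 → L0 hit [D]
  8 | W B5 → L2 miss [D]

DIRTY = [3, 5]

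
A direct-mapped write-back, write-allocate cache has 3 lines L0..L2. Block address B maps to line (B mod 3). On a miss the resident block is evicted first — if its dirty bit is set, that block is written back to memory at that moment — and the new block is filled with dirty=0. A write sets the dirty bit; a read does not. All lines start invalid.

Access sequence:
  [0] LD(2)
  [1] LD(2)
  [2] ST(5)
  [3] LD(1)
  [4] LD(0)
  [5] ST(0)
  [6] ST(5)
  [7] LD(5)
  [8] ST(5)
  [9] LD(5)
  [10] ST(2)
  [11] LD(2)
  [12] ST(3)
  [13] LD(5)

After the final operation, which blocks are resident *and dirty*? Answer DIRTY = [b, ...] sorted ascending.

DIRTY = [3]

  0 | R B2 → L2 miss [-]
  1 | R B2 → L2 hit [-]
  2 | W B5 → L2 miss [D]
  3 | R B1 → L1 miss [-]
  4 | R B0 → L0 miss [-]
  5 | W B0 → L0 hit [D]
  6 | W B5 → L2 hit [D]
  7 | R B5 → L2 hit [D]
  8 | W B5 → L2 hit [D]
  9 | R B5 → L2 hit [D]
  10 | W B2 → L2 miss wb→B5 [D]
  11 | R B2 → L2 hit [D]
  12 | W B3 → L0 miss wb→B0 [D]
  13 | R B5 → L2 miss wb→B2 [-]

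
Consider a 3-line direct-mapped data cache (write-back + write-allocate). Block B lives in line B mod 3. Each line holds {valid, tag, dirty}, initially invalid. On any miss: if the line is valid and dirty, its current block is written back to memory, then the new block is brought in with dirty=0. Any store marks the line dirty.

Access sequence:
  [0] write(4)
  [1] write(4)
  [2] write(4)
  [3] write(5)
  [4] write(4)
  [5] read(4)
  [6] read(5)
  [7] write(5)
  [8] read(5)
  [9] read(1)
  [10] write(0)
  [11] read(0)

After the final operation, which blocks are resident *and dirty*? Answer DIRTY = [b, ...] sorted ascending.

DIRTY = [0, 5]

0: W B4 → L1 miss [D]
1: W B4 → L1 hit [D]
2: W B4 → L1 hit [D]
3: W B5 → L2 miss [D]
4: W B4 → L1 hit [D]
5: R B4 → L1 hit [D]
6: R B5 → L2 hit [D]
7: W B5 → L2 hit [D]
8: R B5 → L2 hit [D]
9: R B1 → L1 miss wb→B4 [-]
10: W B0 → L0 miss [D]
11: R B0 → L0 hit [D]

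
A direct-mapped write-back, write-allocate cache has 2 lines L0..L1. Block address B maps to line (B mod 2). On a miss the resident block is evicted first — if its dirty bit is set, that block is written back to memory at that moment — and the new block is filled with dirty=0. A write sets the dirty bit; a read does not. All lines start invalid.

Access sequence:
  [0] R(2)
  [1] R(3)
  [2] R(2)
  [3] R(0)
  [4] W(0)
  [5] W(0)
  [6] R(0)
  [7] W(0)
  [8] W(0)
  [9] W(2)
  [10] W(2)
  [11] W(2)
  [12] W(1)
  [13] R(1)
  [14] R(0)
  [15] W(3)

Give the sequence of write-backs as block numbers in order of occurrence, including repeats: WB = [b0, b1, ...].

WB = [0, 2, 1]

0: R B2 -> L0 miss  d=-]
1: R B3 -> L1 miss  d=-]
2: R B2 -> L0 hit  d=-]
3: R B0 -> L0 miss  d=-]
4: W B0 -> L0 hit  d=D]
5: W B0 -> L0 hit  d=D]
6: R B0 -> L0 hit  d=D]
7: W B0 -> L0 hit  d=D]
8: W B0 -> L0 hit  d=D]
9: W B2 -> L0 miss wb->B0  d=D]
10: W B2 -> L0 hit  d=D]
11: W B2 -> L0 hit  d=D]
12: W B1 -> L1 miss  d=D]
13: R B1 -> L1 hit  d=D]
14: R B0 -> L0 miss wb->B2  d=-]
15: W B3 -> L1 miss wb->B1  d=D]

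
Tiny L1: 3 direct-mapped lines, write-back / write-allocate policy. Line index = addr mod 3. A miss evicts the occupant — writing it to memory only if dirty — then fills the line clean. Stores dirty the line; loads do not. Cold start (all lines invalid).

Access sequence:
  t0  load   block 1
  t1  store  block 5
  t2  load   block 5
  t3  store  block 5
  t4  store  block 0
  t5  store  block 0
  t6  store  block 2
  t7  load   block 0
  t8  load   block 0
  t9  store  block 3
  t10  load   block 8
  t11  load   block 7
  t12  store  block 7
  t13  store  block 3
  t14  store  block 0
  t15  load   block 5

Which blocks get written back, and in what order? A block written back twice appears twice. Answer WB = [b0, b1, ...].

WB = [5, 0, 2, 3]

0: R B1 → L1 miss [-]
1: W B5 → L2 miss [D]
2: R B5 → L2 hit [D]
3: W B5 → L2 hit [D]
4: W B0 → L0 miss [D]
5: W B0 → L0 hit [D]
6: W B2 → L2 miss wb→B5 [D]
7: R B0 → L0 hit [D]
8: R B0 → L0 hit [D]
9: W B3 → L0 miss wb→B0 [D]
10: R B8 → L2 miss wb→B2 [-]
11: R B7 → L1 miss [-]
12: W B7 → L1 hit [D]
13: W B3 → L0 hit [D]
14: W B0 → L0 miss wb→B3 [D]
15: R B5 → L2 miss [-]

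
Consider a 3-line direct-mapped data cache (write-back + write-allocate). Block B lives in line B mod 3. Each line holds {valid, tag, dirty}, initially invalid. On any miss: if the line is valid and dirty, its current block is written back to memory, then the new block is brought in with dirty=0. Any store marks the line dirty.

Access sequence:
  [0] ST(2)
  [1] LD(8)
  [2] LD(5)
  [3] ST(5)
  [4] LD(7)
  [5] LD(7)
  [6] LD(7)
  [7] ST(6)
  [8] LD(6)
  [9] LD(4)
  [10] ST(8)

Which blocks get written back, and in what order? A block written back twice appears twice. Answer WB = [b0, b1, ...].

  0 | W B2 → L2 miss [D]
  1 | R B8 → L2 miss wb→B2 [-]
  2 | R B5 → L2 miss [-]
  3 | W B5 → L2 hit [D]
  4 | R B7 → L1 miss [-]
  5 | R B7 → L1 hit [-]
  6 | R B7 → L1 hit [-]
  7 | W B6 → L0 miss [D]
  8 | R B6 → L0 hit [D]
  9 | R B4 → L1 miss [-]
  10 | W B8 → L2 miss wb→B5 [D]

WB = [2, 5]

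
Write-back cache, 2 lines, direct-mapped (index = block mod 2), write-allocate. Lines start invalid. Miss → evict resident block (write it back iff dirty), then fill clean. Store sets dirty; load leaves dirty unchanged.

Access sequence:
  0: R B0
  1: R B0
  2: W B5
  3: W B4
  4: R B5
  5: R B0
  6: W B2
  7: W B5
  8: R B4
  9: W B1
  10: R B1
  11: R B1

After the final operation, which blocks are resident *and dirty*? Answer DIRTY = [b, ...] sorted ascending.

0: R B0 → L0 miss [-]
1: R B0 → L0 hit [-]
2: W B5 → L1 miss [D]
3: W B4 → L0 miss [D]
4: R B5 → L1 hit [D]
5: R B0 → L0 miss wb→B4 [-]
6: W B2 → L0 miss [D]
7: W B5 → L1 hit [D]
8: R B4 → L0 miss wb→B2 [-]
9: W B1 → L1 miss wb→B5 [D]
10: R B1 → L1 hit [D]
11: R B1 → L1 hit [D]

DIRTY = [1]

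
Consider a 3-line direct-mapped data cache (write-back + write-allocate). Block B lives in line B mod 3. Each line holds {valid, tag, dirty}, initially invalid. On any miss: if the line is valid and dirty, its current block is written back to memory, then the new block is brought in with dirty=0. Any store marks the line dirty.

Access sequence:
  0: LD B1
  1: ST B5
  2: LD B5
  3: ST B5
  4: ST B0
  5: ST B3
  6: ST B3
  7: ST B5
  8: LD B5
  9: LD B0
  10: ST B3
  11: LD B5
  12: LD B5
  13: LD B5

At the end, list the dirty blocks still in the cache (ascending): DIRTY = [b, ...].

DIRTY = [3, 5]

0: R B1 → L1 miss [-]
1: W B5 → L2 miss [D]
2: R B5 → L2 hit [D]
3: W B5 → L2 hit [D]
4: W B0 → L0 miss [D]
5: W B3 → L0 miss wb→B0 [D]
6: W B3 → L0 hit [D]
7: W B5 → L2 hit [D]
8: R B5 → L2 hit [D]
9: R B0 → L0 miss wb→B3 [-]
10: W B3 → L0 miss [D]
11: R B5 → L2 hit [D]
12: R B5 → L2 hit [D]
13: R B5 → L2 hit [D]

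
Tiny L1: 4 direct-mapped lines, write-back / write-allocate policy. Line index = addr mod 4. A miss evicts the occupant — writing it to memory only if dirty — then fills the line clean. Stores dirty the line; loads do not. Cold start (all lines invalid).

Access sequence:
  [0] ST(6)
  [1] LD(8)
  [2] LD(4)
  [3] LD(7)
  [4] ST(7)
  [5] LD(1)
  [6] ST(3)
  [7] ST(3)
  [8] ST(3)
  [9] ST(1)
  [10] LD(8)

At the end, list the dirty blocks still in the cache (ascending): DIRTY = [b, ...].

0: W B6 → L2 miss [D]
1: R B8 → L0 miss [-]
2: R B4 → L0 miss [-]
3: R B7 → L3 miss [-]
4: W B7 → L3 hit [D]
5: R B1 → L1 miss [-]
6: W B3 → L3 miss wb→B7 [D]
7: W B3 → L3 hit [D]
8: W B3 → L3 hit [D]
9: W B1 → L1 hit [D]
10: R B8 → L0 miss [-]

DIRTY = [1, 3, 6]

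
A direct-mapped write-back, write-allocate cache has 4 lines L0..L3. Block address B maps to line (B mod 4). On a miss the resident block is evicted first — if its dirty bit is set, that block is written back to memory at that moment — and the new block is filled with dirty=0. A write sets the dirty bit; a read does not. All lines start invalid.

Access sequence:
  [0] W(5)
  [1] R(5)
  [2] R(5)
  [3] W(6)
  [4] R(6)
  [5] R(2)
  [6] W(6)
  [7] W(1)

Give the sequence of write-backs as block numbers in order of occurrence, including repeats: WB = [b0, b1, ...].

WB = [6, 5]

0: W B5 → L1 miss [D]
1: R B5 → L1 hit [D]
2: R B5 → L1 hit [D]
3: W B6 → L2 miss [D]
4: R B6 → L2 hit [D]
5: R B2 → L2 miss wb→B6 [-]
6: W B6 → L2 miss [D]
7: W B1 → L1 miss wb→B5 [D]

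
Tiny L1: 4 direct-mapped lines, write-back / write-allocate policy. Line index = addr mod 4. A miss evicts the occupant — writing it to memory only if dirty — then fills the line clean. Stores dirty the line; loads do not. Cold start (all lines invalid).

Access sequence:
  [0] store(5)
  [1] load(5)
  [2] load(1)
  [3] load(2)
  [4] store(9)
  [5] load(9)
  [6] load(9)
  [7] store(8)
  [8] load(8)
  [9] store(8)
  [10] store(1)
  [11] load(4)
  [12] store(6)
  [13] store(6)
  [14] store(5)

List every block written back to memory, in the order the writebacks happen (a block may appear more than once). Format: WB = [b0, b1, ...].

WB = [5, 9, 8, 1]

  0 | W B5 → L1 miss [D]
  1 | R B5 → L1 hit [D]
  2 | R B1 → L1 miss wb→B5 [-]
  3 | R B2 → L2 miss [-]
  4 | W B9 → L1 miss [D]
  5 | R B9 → L1 hit [D]
  6 | R B9 → L1 hit [D]
  7 | W B8 → L0 miss [D]
  8 | R B8 → L0 hit [D]
  9 | W B8 → L0 hit [D]
  10 | W B1 → L1 miss wb→B9 [D]
  11 | R B4 → L0 miss wb→B8 [-]
  12 | W B6 → L2 miss [D]
  13 | W B6 → L2 hit [D]
  14 | W B5 → L1 miss wb→B1 [D]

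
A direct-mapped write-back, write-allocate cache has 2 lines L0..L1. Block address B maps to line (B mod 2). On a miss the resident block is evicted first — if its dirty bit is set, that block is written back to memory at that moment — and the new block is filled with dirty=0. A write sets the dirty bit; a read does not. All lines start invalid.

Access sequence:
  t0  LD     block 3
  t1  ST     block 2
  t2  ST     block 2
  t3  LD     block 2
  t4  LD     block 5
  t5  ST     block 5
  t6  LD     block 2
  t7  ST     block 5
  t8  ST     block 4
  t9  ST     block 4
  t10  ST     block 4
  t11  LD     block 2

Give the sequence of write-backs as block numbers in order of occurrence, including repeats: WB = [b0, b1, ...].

0: R B3 → L1 miss [-]
1: W B2 → L0 miss [D]
2: W B2 → L0 hit [D]
3: R B2 → L0 hit [D]
4: R B5 → L1 miss [-]
5: W B5 → L1 hit [D]
6: R B2 → L0 hit [D]
7: W B5 → L1 hit [D]
8: W B4 → L0 miss wb→B2 [D]
9: W B4 → L0 hit [D]
10: W B4 → L0 hit [D]
11: R B2 → L0 miss wb→B4 [-]

WB = [2, 4]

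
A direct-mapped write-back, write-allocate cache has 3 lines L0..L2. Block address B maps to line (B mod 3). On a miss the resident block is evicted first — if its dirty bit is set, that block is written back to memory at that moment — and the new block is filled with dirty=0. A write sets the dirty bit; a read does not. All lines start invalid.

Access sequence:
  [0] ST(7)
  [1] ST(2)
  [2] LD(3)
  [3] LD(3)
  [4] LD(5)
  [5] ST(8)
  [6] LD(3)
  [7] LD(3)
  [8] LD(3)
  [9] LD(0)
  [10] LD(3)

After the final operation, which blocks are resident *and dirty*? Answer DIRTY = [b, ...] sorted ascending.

0: W B7 → L1 miss [D]
1: W B2 → L2 miss [D]
2: R B3 → L0 miss [-]
3: R B3 → L0 hit [-]
4: R B5 → L2 miss wb→B2 [-]
5: W B8 → L2 miss [D]
6: R B3 → L0 hit [-]
7: R B3 → L0 hit [-]
8: R B3 → L0 hit [-]
9: R B0 → L0 miss [-]
10: R B3 → L0 miss [-]

DIRTY = [7, 8]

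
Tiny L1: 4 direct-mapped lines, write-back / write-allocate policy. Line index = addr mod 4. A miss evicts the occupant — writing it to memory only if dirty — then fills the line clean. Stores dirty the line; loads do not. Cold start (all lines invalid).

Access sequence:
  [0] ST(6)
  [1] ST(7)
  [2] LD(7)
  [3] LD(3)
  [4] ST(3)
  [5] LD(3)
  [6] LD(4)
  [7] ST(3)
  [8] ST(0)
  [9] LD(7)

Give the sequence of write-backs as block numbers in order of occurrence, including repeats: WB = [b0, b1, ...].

0: W B6 -> L2 miss  d=D]
1: W B7 -> L3 miss  d=D]
2: R B7 -> L3 hit  d=D]
3: R B3 -> L3 miss wb->B7  d=-]
4: W B3 -> L3 hit  d=D]
5: R B3 -> L3 hit  d=D]
6: R B4 -> L0 miss  d=-]
7: W B3 -> L3 hit  d=D]
8: W B0 -> L0 miss  d=D]
9: R B7 -> L3 miss wb->B3  d=-]

WB = [7, 3]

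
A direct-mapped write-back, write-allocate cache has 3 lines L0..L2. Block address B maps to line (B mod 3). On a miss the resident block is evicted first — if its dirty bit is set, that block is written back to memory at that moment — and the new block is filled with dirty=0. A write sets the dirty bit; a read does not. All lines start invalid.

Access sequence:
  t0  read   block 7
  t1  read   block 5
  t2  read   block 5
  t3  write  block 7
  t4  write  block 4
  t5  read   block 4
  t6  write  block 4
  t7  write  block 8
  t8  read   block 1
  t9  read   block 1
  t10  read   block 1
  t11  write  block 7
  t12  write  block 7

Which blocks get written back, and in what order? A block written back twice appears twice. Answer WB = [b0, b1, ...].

WB = [7, 4]

0: R B7 -> L1 miss  d=-]
1: R B5 -> L2 miss  d=-]
2: R B5 -> L2 hit  d=-]
3: W B7 -> L1 hit  d=D]
4: W B4 -> L1 miss wb->B7  d=D]
5: R B4 -> L1 hit  d=D]
6: W B4 -> L1 hit  d=D]
7: W B8 -> L2 miss  d=D]
8: R B1 -> L1 miss wb->B4  d=-]
9: R B1 -> L1 hit  d=-]
10: R B1 -> L1 hit  d=-]
11: W B7 -> L1 miss  d=D]
12: W B7 -> L1 hit  d=D]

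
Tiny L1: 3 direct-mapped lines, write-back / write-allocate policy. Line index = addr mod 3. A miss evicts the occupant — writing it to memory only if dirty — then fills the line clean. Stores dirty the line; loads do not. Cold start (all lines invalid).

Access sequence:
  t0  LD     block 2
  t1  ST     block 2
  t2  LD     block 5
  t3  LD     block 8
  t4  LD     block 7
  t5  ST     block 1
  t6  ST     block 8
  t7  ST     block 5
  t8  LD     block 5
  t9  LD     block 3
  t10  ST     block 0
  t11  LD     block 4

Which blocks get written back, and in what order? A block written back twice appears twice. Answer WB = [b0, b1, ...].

WB = [2, 8, 1]

0: R B2 -> L2 miss  d=-]
1: W B2 -> L2 hit  d=D]
2: R B5 -> L2 miss wb->B2  d=-]
3: R B8 -> L2 miss  d=-]
4: R B7 -> L1 miss  d=-]
5: W B1 -> L1 miss  d=D]
6: W B8 -> L2 hit  d=D]
7: W B5 -> L2 miss wb->B8  d=D]
8: R B5 -> L2 hit  d=D]
9: R B3 -> L0 miss  d=-]
10: W B0 -> L0 miss  d=D]
11: R B4 -> L1 miss wb->B1  d=-]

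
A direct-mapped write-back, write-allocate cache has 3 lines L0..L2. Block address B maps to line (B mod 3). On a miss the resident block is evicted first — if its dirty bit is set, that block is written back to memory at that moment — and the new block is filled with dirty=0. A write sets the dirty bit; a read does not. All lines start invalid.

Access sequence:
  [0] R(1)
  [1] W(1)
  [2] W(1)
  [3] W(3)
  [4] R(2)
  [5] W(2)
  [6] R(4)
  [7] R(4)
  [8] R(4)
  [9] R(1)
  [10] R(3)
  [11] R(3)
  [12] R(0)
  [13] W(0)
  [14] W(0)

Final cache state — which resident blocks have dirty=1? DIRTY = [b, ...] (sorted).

0: R B1 -> L1 miss  d=-]
1: W B1 -> L1 hit  d=D]
2: W B1 -> L1 hit  d=D]
3: W B3 -> L0 miss  d=D]
4: R B2 -> L2 miss  d=-]
5: W B2 -> L2 hit  d=D]
6: R B4 -> L1 miss wb->B1  d=-]
7: R B4 -> L1 hit  d=-]
8: R B4 -> L1 hit  d=-]
9: R B1 -> L1 miss  d=-]
10: R B3 -> L0 hit  d=D]
11: R B3 -> L0 hit  d=D]
12: R B0 -> L0 miss wb->B3  d=-]
13: W B0 -> L0 hit  d=D]
14: W B0 -> L0 hit  d=D]

DIRTY = [0, 2]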